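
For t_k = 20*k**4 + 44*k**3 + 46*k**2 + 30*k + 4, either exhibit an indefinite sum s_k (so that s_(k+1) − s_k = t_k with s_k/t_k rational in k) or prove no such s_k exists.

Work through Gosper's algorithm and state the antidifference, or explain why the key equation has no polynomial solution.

s_k = k*(4*k**4 + k**3 + 3*k - 4)

The ratio is (10*k**4 + 62*k**3 + 149*k**2 + 167*k + 72)/(10*k**4 + 22*k**3 + 23*k**2 + 15*k + 2).
Factor: A=1; B=1; C=k**4 + 11*k**3/5 + 23*k**2/10 + 3*k/2 + 1/5.
Solve (1)·f(k+1) − (1)·f(k) = k**4 + 11*k**3/5 + 23*k**2/10 + 3*k/2 + 1/5.
Degrees (0,0,4) ⇒ d ≤ 5.
A polynomial solution: f(k) = k*(4*k**4 + k**3 + 3*k - 4)/20.
Certificate R = B(k−1)f/C = k*(4*k**4 + k**3 + 3*k - 4)/(2*(10*k**4 + 22*k**3 + 23*k**2 + 15*k + 2)) gives s_k = k*(4*k**4 + k**3 + 3*k - 4).
Δs = 20*k**4 + 44*k**3 + 46*k**2 + 30*k + 4, as required.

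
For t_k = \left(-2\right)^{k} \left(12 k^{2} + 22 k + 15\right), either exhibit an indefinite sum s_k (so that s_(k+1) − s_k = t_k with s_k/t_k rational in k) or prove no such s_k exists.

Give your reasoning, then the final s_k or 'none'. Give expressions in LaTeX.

s_k = \left(-2\right)^{k} \left(- 4 k^{2} - 2 k - 1\right)

The ratio is 2*(-12*k**2 - 46*k - 49)/(12*k**2 + 22*k + 15).
Normal form (A,B,C) = (-2, 1, k**2 + 11*k/6 + 5/4).
f must satisfy (-2)·f(k+1) − (1)·f(k) = k**2 + 11*k/6 + 5/4.
From deg A=0, deg B=0, deg C=2: d=2.
Solving with deg f ≤ 2: f(k) = -(4*k**2 + 2*k + 1)/12.
Then R = B(k−1)f/C = -(4*k**2 + 2*k + 1)/(12*k**2 + 22*k + 15), so s_k = R(k)·t_k = (-2)**k*(-4*k**2 - 2*k - 1).
Check: Δs_k = (-2)**k*(12*k**2 + 22*k + 15). ✓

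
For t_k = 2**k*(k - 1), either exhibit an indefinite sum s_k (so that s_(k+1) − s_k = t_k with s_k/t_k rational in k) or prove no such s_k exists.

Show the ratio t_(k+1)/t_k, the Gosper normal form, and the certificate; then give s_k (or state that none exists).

s_k = 2**k*(k - 3)

The ratio is 2*k/(k - 1).
Take A(k)=2, B(k)=1, C(k)=k - 1.
Key eq: (2)·f(k+1) = (1)·f(k) + (k - 1).
d = 1 from the (0,0,1) case.
Solve for f: f(k) = k - 3 (degree 1 ≤ 1).
Get s_k = R·t_k = 2**k*(k - 3) with R(k) = B(k−1)f(k)/C(k) = (k - 3)/(k - 1).
Check: Δs_k = 2**k*(k - 1). ✓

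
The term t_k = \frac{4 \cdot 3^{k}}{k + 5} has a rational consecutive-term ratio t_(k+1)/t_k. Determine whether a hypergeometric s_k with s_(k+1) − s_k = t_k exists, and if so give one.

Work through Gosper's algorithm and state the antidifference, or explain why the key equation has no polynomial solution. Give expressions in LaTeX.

not Gosper-summable; s_k does not exist

Compute t_(k+1)/t_k: get 3*(k + 5)/(k + 6).
A = 3*k + 15, B = k + 6, C = 1.
f must satisfy (3*k + 15)·f(k+1) − (k + 5)·f(k) = 1.
Bound: deg f ≤ -1.
deg f ≤ -1 is impossible — no certificate.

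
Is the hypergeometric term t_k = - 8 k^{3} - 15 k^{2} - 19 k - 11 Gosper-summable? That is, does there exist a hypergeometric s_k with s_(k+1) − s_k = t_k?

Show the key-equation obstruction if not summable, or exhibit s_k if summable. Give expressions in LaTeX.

The ratio is (8*k**3 + 39*k**2 + 73*k + 53)/(8*k**3 + 15*k**2 + 19*k + 11).
So A=1 and B=1, with C=k**3 + 15*k**2/8 + 19*k/8 + 11/8.
f must satisfy (1)·f(k+1) − (1)·f(k) = k**3 + 15*k**2/8 + 19*k/8 + 11/8.
deg f ≤ 4 (via 0,0,3).
Match coefficients ⇒ f(k) = k*(2*k**3 + k**2 + 4*k + 4)/8.
Certificate R = B(k−1)f/C = k*(2*k**3 + k**2 + 4*k + 4)/(8*k**3 + 15*k**2 + 19*k + 11) gives s_k = k*(-2*k**3 - k**2 - 4*k - 4).
Δs = -8*k**3 - 15*k**2 - 19*k - 11, as required.

Yes. s_k = k \left(- 2 k^{3} - k^{2} - 4 k - 4\right).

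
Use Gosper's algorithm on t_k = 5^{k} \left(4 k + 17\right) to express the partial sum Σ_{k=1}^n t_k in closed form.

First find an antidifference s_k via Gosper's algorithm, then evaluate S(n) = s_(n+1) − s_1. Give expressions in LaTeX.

Ratio r(k) = 5*(4*k + 21)/(4*k + 17).
So A=5 and B=1, with C=k + 17/4.
Solve (5)·f(k+1) − (1)·f(k) = k + 17/4.
Degrees (0,0,1) ⇒ d ≤ 1.
Coefficient equations give f(k) = (k + 3)/4.
Certificate R = B(k−1)f/C = (k + 3)/(4*k + 17) gives s_k = 5**k*(k + 3).
s_(k+1) − s_k = 5**k*(4*k + 17) = t_k.
Evaluate: s_(n+1) = 5**(n + 1)*(n + 4); subtract s_(1) = 20 ⇒ S(n) = 5*5**n*n + 20*5**n - 20.

S(n) = 5 \cdot 5^{n} n + 20 \cdot 5^{n} - 20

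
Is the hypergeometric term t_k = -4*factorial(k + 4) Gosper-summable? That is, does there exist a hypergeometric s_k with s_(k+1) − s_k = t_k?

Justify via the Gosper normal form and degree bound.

Ratio r(k) = k + 5.
Gosper form: A/B · C(k+1)/C(k) with A=k + 5, B=1, C=1.
Need (k + 5)·f(k+1) − (1)·f(k) = 1.
From deg A=1, deg B=0, deg C=0: d=-1.
d = -1 < 0 ⇒ no nonzero polynomial f; not summable.

No — negative degree bound, so no certificate f.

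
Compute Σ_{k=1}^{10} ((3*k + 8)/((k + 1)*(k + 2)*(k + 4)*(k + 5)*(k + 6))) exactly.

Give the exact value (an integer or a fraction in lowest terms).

Σ = 47/2880

r(k) = (k + 1)*(k + 4)*(3*k + 11)/((k + 3)*(k + 7)*(3*k + 8)) after simplifying.
Take A(k)=k + 1, B(k)=k + 7, C(k)=k**2 + 17*k/3 + 8.
f must satisfy (k + 1)·f(k+1) − (k + 6)·f(k) = k**2 + 17*k/3 + 8.
d = 5 from the (1,1,2) case.
Solving with deg f ≤ 5: f(k) = k*(k + 2)*(k + 3)*(k**2 + 10*k + 29)/60.
Certificate R = B(k−1)f/C = k*(k + 2)*(k + 6)*(k**2 + 10*k + 29)/(20*(3*k + 8)) gives s_k = k*(k**2 + 10*k + 29)/(20*(k**3 + 10*k**2 + 29*k + 20)).
s_(k+1) − s_k = (3*k + 8)/(k**5 + 18*k**4 + 121*k**3 + 372*k**2 + 508*k + 240) = t_k.
Σ_(k=1)^(10) t_k = s_(11) − s_(1) = 143/2880 − (1/30) = 47/2880.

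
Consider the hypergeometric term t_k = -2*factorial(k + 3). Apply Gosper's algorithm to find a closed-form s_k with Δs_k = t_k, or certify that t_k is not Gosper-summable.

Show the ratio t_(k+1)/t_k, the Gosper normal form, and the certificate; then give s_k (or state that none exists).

none (Gosper's algorithm certifies no s_k)

Step 1: r(k) = k + 4.
Take A(k)=k + 4, B(k)=1, C(k)=1.
Need (k + 4)·f(k+1) − (1)·f(k) = 1.
From deg A=1, deg B=0, deg C=0: d=-1.
Negative degree bound (-1): no f exists, t_k not Gosper-summable.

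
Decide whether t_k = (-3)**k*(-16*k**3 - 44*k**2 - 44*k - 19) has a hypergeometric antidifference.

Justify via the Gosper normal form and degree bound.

Yes. s_k = (-3)**k*(4*k**3 + 2*k**2 - k + 1).

Compute t_(k+1)/t_k: get 3*(-16*k**3 - 92*k**2 - 180*k - 123)/(16*k**3 + 44*k**2 + 44*k + 19).
Normal form (A,B,C) = (-3, 1, k**3 + 11*k**2/4 + 11*k/4 + 19/16).
Need (-3)·f(k+1) − (1)·f(k) = k**3 + 11*k**2/4 + 11*k/4 + 19/16.
Degrees (0,0,3) ⇒ d ≤ 3.
Coefficient equations give f(k) = -(k + 1)*(4*k**2 - 2*k + 1)/16.
Certificate R = B(k−1)f/C = -(k + 1)*(4*k**2 - 2*k + 1)/(16*k**3 + 44*k**2 + 44*k + 19) gives s_k = (-3)**k*(4*k**3 + 2*k**2 - k + 1).
Δs = (-3)**k*(-16*k**3 - 44*k**2 - 44*k - 19), as required.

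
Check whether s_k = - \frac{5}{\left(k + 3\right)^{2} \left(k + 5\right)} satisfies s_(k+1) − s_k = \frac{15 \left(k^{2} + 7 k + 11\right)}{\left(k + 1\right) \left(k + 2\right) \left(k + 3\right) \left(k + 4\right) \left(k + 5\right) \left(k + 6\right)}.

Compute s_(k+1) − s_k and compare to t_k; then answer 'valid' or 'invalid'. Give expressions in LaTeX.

s_(k+1) = -5/((k + 4)**2*(k + 6))
s_(k+1) − s_k = -5/((k + 4)**2*(k + 6)) + 5/((k + 3)**2*(k + 5))
(s_(k+1) − s_k) − t_k = 10*(-4*k**3 - 42*k**2 - 140*k - 147)/(k**8 + 28*k**7 + 334*k**6 + 2212*k**5 + 8869*k**4 + 21952*k**3 + 32556*k**2 + 26208*k + 8640)

Invalid: residual \frac{10 \left(- 4 k^{3} - 42 k^{2} - 140 k - 147\right)}{k^{8} + 28 k^{7} + 334 k^{6} + 2212 k^{5} + 8869 k^{4} + 21952 k^{3} + 32556 k^{2} + 26208 k + 8640} ≠ 0.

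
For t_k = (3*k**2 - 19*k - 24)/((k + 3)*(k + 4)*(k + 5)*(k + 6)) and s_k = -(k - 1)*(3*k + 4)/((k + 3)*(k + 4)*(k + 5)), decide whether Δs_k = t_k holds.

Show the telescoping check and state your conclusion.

Valid: the claim telescopes to t_k.

s_(k+1) = -k*(3*k + 7)/((k + 4)*(k + 5)*(k + 6))
s_(k+1) − s_k = (3*k**2 - 19*k - 24)/(k**4 + 18*k**3 + 119*k**2 + 342*k + 360)
(s_(k+1) − s_k) − t_k = 0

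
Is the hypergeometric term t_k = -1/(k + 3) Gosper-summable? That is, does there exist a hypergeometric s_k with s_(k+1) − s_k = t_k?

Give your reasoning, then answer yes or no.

No; the coefficient equations for f are inconsistent.

Compute t_(k+1)/t_k: get (k + 3)/(k + 4).
A = k + 3, B = k + 4, C = 1.
Key eq: (k + 3)·f(k+1) = (k + 3)·f(k) + (1).
Degrees (1,1,0) ⇒ d ≤ 0.
Put f(k) = c0: A·f(k+1) − B(k−1)·f(k) − C = -1; need -1 = 0 — inconsistent ⇒ no f, not summable.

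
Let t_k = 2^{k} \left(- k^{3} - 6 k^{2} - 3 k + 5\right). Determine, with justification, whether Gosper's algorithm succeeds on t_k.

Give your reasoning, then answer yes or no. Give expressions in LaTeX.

Yes. s_k = 2^{k} \left(- k^{3} + 3 k + 1\right).

The ratio is 2*(k**3 + 9*k**2 + 18*k + 5)/(k**3 + 6*k**2 + 3*k - 5).
A = 2, B = 1, C = k**3 + 6*k**2 + 3*k - 5.
Solve (2)·f(k+1) − (1)·f(k) = k**3 + 6*k**2 + 3*k - 5.
From deg A=0, deg B=0, deg C=3: d=3.
Solve for f: f(k) = k**3 - 3*k - 1 (degree 3 ≤ 3).
Then R = B(k−1)f/C = (k**3 - 3*k - 1)/(k**3 + 6*k**2 + 3*k - 5), so s_k = R(k)·t_k = 2**k*(-k**3 + 3*k + 1).
s_(k+1) − s_k = 2**k*(-k**3 - 6*k**2 - 3*k + 5) = t_k.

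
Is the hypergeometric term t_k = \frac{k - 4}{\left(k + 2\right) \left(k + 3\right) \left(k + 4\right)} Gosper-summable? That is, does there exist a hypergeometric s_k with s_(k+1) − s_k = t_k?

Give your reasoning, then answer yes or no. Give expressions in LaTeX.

Yes. s_k = \frac{k \left(- k - 11\right)}{6 \left(k + 2\right) \left(k + 3\right)}.

Step 1: r(k) = (k - 3)*(k + 2)/((k - 4)*(k + 5)).
Factor: A=k + 2; B=k + 5; C=k - 4.
Key eq: (k + 2)·f(k+1) = (k + 4)·f(k) + (k - 4).
deg f ≤ 2 (via 1,1,1).
Solve for f: f(k) = -k*(k + 11)/6 (degree 2 ≤ 2).
R(k) = B(k−1)·f(k)/C(k) = -k*(k + 4)*(k + 11)/(6*(k - 4)); s_k = R·t_k = k*(-k - 11)/(6*(k + 2)*(k + 3)).
Check: Δs_k = (k - 4)/(k**3 + 9*k**2 + 26*k + 24). ✓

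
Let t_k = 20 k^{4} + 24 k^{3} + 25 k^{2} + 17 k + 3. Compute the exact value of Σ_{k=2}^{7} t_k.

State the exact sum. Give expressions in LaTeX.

Compute t_(k+1)/t_k: get (20*k**4 + 104*k**3 + 217*k**2 + 219*k + 89)/(20*k**4 + 24*k**3 + 25*k**2 + 17*k + 3).
Take A(k)=1, B(k)=1, C(k)=k**4 + 6*k**3/5 + 5*k**2/4 + 17*k/20 + 3/20.
Set up (1)·f(k+1) − (1)·f(k) − (k**4 + 6*k**3/5 + 5*k**2/4 + 17*k/20 + 3/20) = 0.
Bound: deg f ≤ 5.
A polynomial solution: f(k) = k*(4*k**4 - 4*k**3 + 3*k**2 + 2*k - 2)/20.
So s_k = (B(k−1)f/C)·t_k = (k*(4*k**4 - 4*k**3 + 3*k**2 + 2*k - 2)/(20*k**4 + 24*k**3 + 25*k**2 + 17*k + 3))·t_k = k*(4*k**4 - 4*k**3 + 3*k**2 + 2*k - 2).
Δs = 20*k**4 + 24*k**3 + 25*k**2 + 17*k + 3, as required.
Telescoping: Σ = s_(8) − s_(2) = 116336 − (92) = 116244.

Σ = 116244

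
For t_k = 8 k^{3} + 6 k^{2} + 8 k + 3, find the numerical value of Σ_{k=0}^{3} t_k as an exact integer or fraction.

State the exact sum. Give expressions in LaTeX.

Step 1: r(k) = (8*k**3 + 30*k**2 + 44*k + 25)/(8*k**3 + 6*k**2 + 8*k + 3).
Normal form (A,B,C) = (1, 1, k**3 + 3*k**2/4 + k + 3/8).
f must satisfy (1)·f(k+1) − (1)·f(k) = k**3 + 3*k**2/4 + k + 3/8.
Degrees (0,0,3) ⇒ d ≤ 4.
A polynomial solution: f(k) = k**2*(2*k**2 - 2*k + 3)/8.
Then R = B(k−1)f/C = k**2*(2*k**2 - 2*k + 3)/(8*k**3 + 6*k**2 + 8*k + 3), so s_k = R(k)·t_k = k**2*(2*k**2 - 2*k + 3).
Δs = 8*k**3 + 6*k**2 + 8*k + 3, as required.
Sum = s_(4) − s_(0); s_(4) = 432, s_(0) = 0 ⇒ 432.

Σ = 432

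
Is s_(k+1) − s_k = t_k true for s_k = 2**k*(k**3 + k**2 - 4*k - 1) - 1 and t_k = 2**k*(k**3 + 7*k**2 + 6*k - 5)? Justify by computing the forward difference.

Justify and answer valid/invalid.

s_(k+1) = 2**(k + 1)*(-4*k + (k + 1)**3 + (k + 1)**2 - 5) - 1
s_(k+1) − s_k = 2**k*(k**3 + 7*k**2 + 6*k - 5)
(s_(k+1) − s_k) − t_k = 0

valid (s_(k+1) − s_k reduces to t_k)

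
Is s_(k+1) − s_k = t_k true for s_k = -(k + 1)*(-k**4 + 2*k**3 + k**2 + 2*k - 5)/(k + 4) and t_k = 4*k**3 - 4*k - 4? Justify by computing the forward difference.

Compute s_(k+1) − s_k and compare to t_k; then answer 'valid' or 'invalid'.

Invalid: residual 9*(-k**4 - 6*k**3 + k**2 + 6*k + 7)/(k**2 + 9*k + 20) ≠ 0.

s_(k+1) = (k**5 + 4*k**4 + 3*k**3 - 8*k**2 - 11*k + 2)/(k + 5)
s_(k+1) − s_k = (4*k**5 + 27*k**4 + 22*k**3 - 31*k**2 - 62*k - 17)/(k**2 + 9*k + 20)
(s_(k+1) − s_k) − t_k = 9*(-k**4 - 6*k**3 + k**2 + 6*k + 7)/(k**2 + 9*k + 20)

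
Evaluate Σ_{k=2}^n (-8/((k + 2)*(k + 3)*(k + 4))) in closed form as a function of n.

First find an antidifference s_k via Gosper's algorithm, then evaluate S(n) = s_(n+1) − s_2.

S(n) = (-n**2 - 7*n + 8)/(5*(n**2 + 7*n + 12))

Step 1: r(k) = (k + 2)/(k + 5).
Normal form (A,B,C) = (k + 2, k + 5, 1).
Solve (k + 2)·f(k+1) − (k + 4)·f(k) = 1.
Bound: deg f ≤ 2.
A polynomial solution: f(k) = k*(k + 5)/12.
So s_k = (B(k−1)f/C)·t_k = (k*(k + 4)*(k + 5)/12)·t_k = 2*k*(-k - 5)/(3*(k + 2)*(k + 3)).
Δs = -8/(k**3 + 9*k**2 + 26*k + 24), as required.
s_(n+1) = 2*(-n**2 - 7*n - 6)/(3*(n**2 + 7*n + 12)) and s_(2) = -7/15, so S(n) = (-n**2 - 7*n + 8)/(5*(n**2 + 7*n + 12)).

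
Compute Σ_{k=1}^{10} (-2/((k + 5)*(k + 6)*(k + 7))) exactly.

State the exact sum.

Σ = -115/5712

Ratio r(k) = (k + 5)/(k + 8).
So A=k + 5 and B=k + 8, with C=1.
Solve (k + 5)·f(k+1) − (k + 7)·f(k) = 1.
From deg A=1, deg B=1, deg C=0: d=2.
Coefficient equations give f(k) = k*(k + 11)/60.
Certificate R = B(k−1)f/C = k*(k + 7)*(k + 11)/60 gives s_k = k*(-k - 11)/(30*(k + 5)*(k + 6)).
Δs = -2/(k**3 + 18*k**2 + 107*k + 210), as required.
Σ_(k=1)^(10) t_k = s_(11) − s_(1) = -121/4080 − (-1/105) = -115/5712.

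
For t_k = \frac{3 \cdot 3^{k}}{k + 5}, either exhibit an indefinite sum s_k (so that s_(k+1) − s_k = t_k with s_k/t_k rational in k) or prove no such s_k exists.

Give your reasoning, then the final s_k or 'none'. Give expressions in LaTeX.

t_(k+1)/t_k = 3*(k + 5)/(k + 6).
Gosper form: A/B · C(k+1)/C(k) with A=3*k + 15, B=k + 6, C=1.
Set up (3*k + 15)·f(k+1) − (k + 5)·f(k) − (1) = 0.
From deg A=1, deg B=1, deg C=0: d=-1.
Negative degree bound (-1): no f exists, t_k not Gosper-summable.

no hypergeometric antidifference exists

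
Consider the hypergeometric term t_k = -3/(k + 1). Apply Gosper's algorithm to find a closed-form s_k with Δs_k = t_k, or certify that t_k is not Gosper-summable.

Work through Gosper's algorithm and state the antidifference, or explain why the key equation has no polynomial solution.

Ratio r(k) = (k + 1)/(k + 2).
Normal form (A,B,C) = (k + 1, k + 2, 1).
Key eq: (k + 1)·f(k+1) = (k + 1)·f(k) + (1).
deg f ≤ 0 (via 1,1,0).
f = c0 ⇒ A·f(k+1) − B(k−1)·f(k) − C = -1. The system {-1 = 0} is inconsistent; no antidifference.

none — t_k is not Gosper-summable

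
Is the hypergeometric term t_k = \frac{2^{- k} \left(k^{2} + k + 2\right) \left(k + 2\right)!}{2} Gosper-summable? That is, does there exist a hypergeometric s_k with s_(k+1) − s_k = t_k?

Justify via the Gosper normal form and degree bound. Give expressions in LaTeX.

t_(k+1)/t_k = (k + 3)*(k + (k + 1)**2 + 3)/(2*(k**2 + k + 2)).
A = k/2 + 3/2, B = 1, C = k**2 + k + 2.
f must satisfy (k/2 + 3/2)·f(k+1) − (1)·f(k) = k**2 + k + 2.
From deg A=1, deg B=0, deg C=2: d=1.
Coefficient equations give f(k) = 2*(k - 1).
Certificate R = B(k−1)f/C = 2*(k - 1)/(k**2 + k + 2) gives s_k = (k - 1)*factorial(k + 2)/2**k.
Check: Δs_k = (k**2 + k + 2)*factorial(k + 2)/(2*2**k). ✓

Yes. s_k = 2^{- k} \left(k - 1\right) \left(k + 2\right)!.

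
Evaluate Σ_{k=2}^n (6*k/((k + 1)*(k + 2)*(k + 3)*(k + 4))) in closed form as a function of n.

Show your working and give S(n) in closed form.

Ratio r(k) = (k + 1)**2/(k*(k + 5)).
Gosper form: A/B · C(k+1)/C(k) with A=k + 1, B=k + 5, C=k.
Solve (k + 1)·f(k+1) − (k + 4)·f(k) = k.
d = 3 from the (1,1,1) case.
Coefficient equations give f(k) = k*(k - 1)*(k + 7)/36.
Get s_k = R·t_k = k*(k**2 + 6*k - 7)/(6*(k + 1)*(k + 2)*(k + 3)) with R(k) = B(k−1)f(k)/C(k) = (k - 1)*(k + 4)*(k + 7)/36.
Verify: 6*k/(k**4 + 10*k**3 + 35*k**2 + 50*k + 24) matches t_k.
Σ_(k=2)^n t_k = s_(n+1) − s_(2) = (n*(n**2 + 9*n + 8)/(6*(n**3 + 9*n**2 + 26*n + 24))) − (1/20), i.e. (7*n**3 + 63*n**2 + 2*n - 72)/(60*(n**3 + 9*n**2 + 26*n + 24)).

S(n) = (7*n**3 + 63*n**2 + 2*n - 72)/(60*(n**3 + 9*n**2 + 26*n + 24))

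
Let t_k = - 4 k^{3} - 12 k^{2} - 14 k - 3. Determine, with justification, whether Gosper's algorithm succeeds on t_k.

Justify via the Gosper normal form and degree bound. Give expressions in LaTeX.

The ratio is (4*k**3 + 24*k**2 + 50*k + 33)/(4*k**3 + 12*k**2 + 14*k + 3).
Gosper form: A/B · C(k+1)/C(k) with A=1, B=1, C=k**3 + 3*k**2 + 7*k/2 + 3/4.
Key eq: (1)·f(k+1) = (1)·f(k) + (k**3 + 3*k**2 + 7*k/2 + 3/4).
Degrees (0,0,3) ⇒ d ≤ 4.
Match coefficients ⇒ f(k) = k*(k**3 + 2*k**2 + 2*k - 2)/4.
Certificate R = B(k−1)f/C = k*(k**3 + 2*k**2 + 2*k - 2)/(4*k**3 + 12*k**2 + 14*k + 3) gives s_k = k*(-k**3 - 2*k**2 - 2*k + 2).
Δs = -4*k**3 - 12*k**2 - 14*k - 3, as required.

Yes. s_k = k \left(- k^{3} - 2 k^{2} - 2 k + 2\right).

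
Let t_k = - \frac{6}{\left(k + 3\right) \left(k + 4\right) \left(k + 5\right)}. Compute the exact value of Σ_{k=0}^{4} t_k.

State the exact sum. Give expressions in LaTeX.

Step 1: r(k) = (k + 3)/(k + 6).
A = k + 3, B = k + 6, C = 1.
Key eq: (k + 3)·f(k+1) = (k + 5)·f(k) + (1).
From deg A=1, deg B=1, deg C=0: d=2.
Solving with deg f ≤ 2: f(k) = k*(k + 7)/24.
Certificate R = B(k−1)f/C = k*(k + 5)*(k + 7)/24 gives s_k = k*(-k - 7)/(4*(k + 3)*(k + 4)).
Check: Δs_k = -6/(k**3 + 12*k**2 + 47*k + 60). ✓
Σ_(k=0)^(4) t_k = s_(5) − s_(0) = -5/24 − (0) = -5/24.

Σ = -5/24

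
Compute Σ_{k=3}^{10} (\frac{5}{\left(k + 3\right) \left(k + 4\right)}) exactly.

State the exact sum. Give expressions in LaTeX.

t_(k+1)/t_k = (k + 3)/(k + 5).
Gosper form: A/B · C(k+1)/C(k) with A=k + 3, B=k + 5, C=1.
f must satisfy (k + 3)·f(k+1) − (k + 4)·f(k) = 1.
Bound: deg f ≤ 1.
Solve for f: f(k) = k/3 (degree 1 ≤ 1).
Get s_k = R·t_k = 5*k/(3*(k + 3)) with R(k) = B(k−1)f(k)/C(k) = k*(k + 4)/3.
s_(k+1) − s_k = 5/(k**2 + 7*k + 12) = t_k.
Telescoping: Σ = s_(11) − s_(3) = 55/42 − (5/6) = 10/21.

Σ = 10/21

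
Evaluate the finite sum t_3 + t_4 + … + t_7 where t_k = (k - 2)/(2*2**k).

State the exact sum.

Σ = 57/256

Ratio r(k) = (k - 1)/(2*(k - 2)).
Take A(k)=1/2, B(k)=1, C(k)=k - 2.
Solve (1/2)·f(k+1) − (1)·f(k) = k - 2.
Bound: deg f ≤ 1.
Coefficient equations give f(k) = -2*(k - 1).
Then R = B(k−1)f/C = -2*(k - 1)/(k - 2), so s_k = R(k)·t_k = (1 - k)/2**k.
Check: Δs_k = (k - 2)/(2*2**k). ✓
Σ_(k=3)^(7) t_k = s_(8) − s_(3) = -7/256 − (-1/4) = 57/256.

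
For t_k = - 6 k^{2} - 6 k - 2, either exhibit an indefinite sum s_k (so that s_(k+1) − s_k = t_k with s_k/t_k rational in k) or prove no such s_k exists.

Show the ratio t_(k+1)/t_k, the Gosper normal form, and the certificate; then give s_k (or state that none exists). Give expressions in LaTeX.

r(k) = (3*k**2 + 9*k + 7)/(3*k**2 + 3*k + 1) after simplifying.
Normal form (A,B,C) = (1, 1, k**2 + k + 1/3).
Need (1)·f(k+1) − (1)·f(k) = k**2 + k + 1/3.
Bound: deg f ≤ 3.
Coefficient equations give f(k) = k**3/3.
R(k) = B(k−1)·f(k)/C(k) = k**3/(3*k**2 + 3*k + 1); s_k = R·t_k = -2*k**3.
Verify: 2*k**3 - 2*(k + 1)**3 matches t_k.

s_k = - 2 k^{3}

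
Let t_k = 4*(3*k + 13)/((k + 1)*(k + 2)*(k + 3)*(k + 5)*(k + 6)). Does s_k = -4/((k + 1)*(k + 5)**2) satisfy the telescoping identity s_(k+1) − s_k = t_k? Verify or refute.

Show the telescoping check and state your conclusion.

Invalid: residual 12*(-4*k**2 - 37*k - 83)/(k**7 + 28*k**6 + 324*k**5 + 1994*k**4 + 6983*k**3 + 13746*k**2 + 13860*k + 5400) ≠ 0.

s_(k+1) = -4/((k + 2)*(k + 6)**2)
s_(k+1) − s_k = -4/((k + 2)*(k + 6)**2) + 4/((k + 1)*(k + 5)**2)
(s_(k+1) − s_k) − t_k = 12*(-4*k**2 - 37*k - 83)/(k**7 + 28*k**6 + 324*k**5 + 1994*k**4 + 6983*k**3 + 13746*k**2 + 13860*k + 5400)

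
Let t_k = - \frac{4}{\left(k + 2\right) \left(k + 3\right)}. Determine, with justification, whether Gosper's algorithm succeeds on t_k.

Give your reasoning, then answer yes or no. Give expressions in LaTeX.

Compute t_(k+1)/t_k: get (k + 2)/(k + 4).
A = k + 2, B = k + 4, C = 1.
Key eq: (k + 2)·f(k+1) = (k + 3)·f(k) + (1).
From deg A=1, deg B=1, deg C=0: d=1.
Coefficient equations give f(k) = k/2.
So s_k = (B(k−1)f/C)·t_k = (k*(k + 3)/2)·t_k = -2*k/(k + 2).
Δs = -4/(k**2 + 5*k + 6), as required.

Yes. s_k = - \frac{2 k}{k + 2}.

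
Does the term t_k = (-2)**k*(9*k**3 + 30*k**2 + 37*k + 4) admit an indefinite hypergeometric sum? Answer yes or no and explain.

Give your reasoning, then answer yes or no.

Yes. s_k = (-2)**k*(-3*k**3 - 4*k**2 - k + 4).

Step 1: r(k) = 2*(-9*k**3 - 57*k**2 - 124*k - 80)/(9*k**3 + 30*k**2 + 37*k + 4).
Normal form (A,B,C) = (-2, 1, k**3 + 10*k**2/3 + 37*k/9 + 4/9).
f must satisfy (-2)·f(k+1) − (1)·f(k) = k**3 + 10*k**2/3 + 37*k/9 + 4/9.
Bound: deg f ≤ 3.
Solving with deg f ≤ 3: f(k) = -(3*k**3 + 4*k**2 + k - 4)/9.
Get s_k = R·t_k = (-2)**k*(-3*k**3 - 4*k**2 - k + 4) with R(k) = B(k−1)f(k)/C(k) = -(3*k**3 + 4*k**2 + k - 4)/(9*k**3 + 30*k**2 + 37*k + 4).
Δs = (-2)**k*(9*k**3 + 30*k**2 + 37*k + 4), as required.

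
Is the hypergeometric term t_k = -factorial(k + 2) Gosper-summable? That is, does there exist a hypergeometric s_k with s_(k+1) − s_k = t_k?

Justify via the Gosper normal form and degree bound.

No — key equation has no polynomial f.

Compute t_(k+1)/t_k: get k + 3.
So A=k + 3 and B=1, with C=1.
Set up (k + 3)·f(k+1) − (1)·f(k) − (1) = 0.
d = -1 from the (1,0,0) case.
Bound -1 < 0, so the key equation has no polynomial solution.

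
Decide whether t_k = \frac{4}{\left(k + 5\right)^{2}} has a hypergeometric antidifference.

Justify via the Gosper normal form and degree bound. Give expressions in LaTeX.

The ratio is (k + 5)**2/(k + 6)**2.
A = k**2 + 10*k + 25, B = k**2 + 12*k + 36, C = 1.
Solve (k**2 + 10*k + 25)·f(k+1) − (k**2 + 10*k + 25)·f(k) = 1.
From deg A=2, deg B=2, deg C=0: d=0.
Generic f = c0 gives residual -1; -1 = 0 cannot hold, so t_k is not Gosper-summable.

No — t_k has no hypergeometric antidifference.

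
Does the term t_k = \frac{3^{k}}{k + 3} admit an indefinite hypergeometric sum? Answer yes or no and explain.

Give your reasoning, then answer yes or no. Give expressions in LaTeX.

Step 1: r(k) = 3*(k + 3)/(k + 4).
Take A(k)=3*k + 9, B(k)=k + 4, C(k)=1.
Key eq: (3*k + 9)·f(k+1) = (k + 3)·f(k) + (1).
deg f ≤ -1 (via 1,1,0).
Bound -1 < 0, so the key equation has no polynomial solution.

No. Not Gosper-summable.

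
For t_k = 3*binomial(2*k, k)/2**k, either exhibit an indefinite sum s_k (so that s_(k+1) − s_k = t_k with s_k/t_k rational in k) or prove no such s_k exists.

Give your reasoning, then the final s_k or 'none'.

not Gosper-summable; s_k does not exist

Compute t_(k+1)/t_k: get (2*k + 1)/(k + 1).
Take A(k)=2*k + 1, B(k)=k + 1, C(k)=1.
Set up (2*k + 1)·f(k+1) − (k)·f(k) − (1) = 0.
deg f ≤ -1 (via 1,1,0).
Negative degree bound (-1): no f exists, t_k not Gosper-summable.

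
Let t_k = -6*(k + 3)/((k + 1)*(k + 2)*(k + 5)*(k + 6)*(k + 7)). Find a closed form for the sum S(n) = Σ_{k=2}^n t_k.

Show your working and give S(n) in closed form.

S(n) = (-n**3 - 15*n**2 - 68*n + 84)/(84*(n**3 + 15*n**2 + 68*n + 84))

The ratio is (k + 1)*(k + 4)*(k + 5)/((k + 3)**2*(k + 8)).
Take A(k)=k + 1, B(k)=k + 8, C(k)=k**3 + 10*k**2 + 33*k + 36.
Need (k + 1)·f(k+1) − (k + 7)·f(k) = k**3 + 10*k**2 + 33*k + 36.
From deg A=1, deg B=1, deg C=3: d=6.
Match coefficients ⇒ f(k) = k*(k + 2)*(k + 3)*(k + 4)*(k**2 + 12*k + 41)/90.
So s_k = (B(k−1)f/C)·t_k = (k*(k + 2)*(k + 7)*(k**2 + 12*k + 41)/(90*(k + 3)))·t_k = k*(-k**2 - 12*k - 41)/(15*(k**3 + 12*k**2 + 41*k + 30)).
Check: Δs_k = 6*(-k - 3)/(k**5 + 21*k**4 + 163*k**3 + 567*k**2 + 844*k + 420). ✓
Telescope: S(n) = s_(n+1) − s_(2) = (-n**3 - 15*n**2 - 68*n - 54)/(15*(n**3 + 15*n**2 + 68*n + 84)) − (-23/420) = (-n**3 - 15*n**2 - 68*n + 84)/(84*(n**3 + 15*n**2 + 68*n + 84)).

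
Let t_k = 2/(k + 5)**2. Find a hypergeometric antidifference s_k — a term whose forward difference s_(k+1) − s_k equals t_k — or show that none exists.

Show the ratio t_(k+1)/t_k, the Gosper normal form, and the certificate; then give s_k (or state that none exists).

none — t_k is not Gosper-summable

t_(k+1)/t_k = (k + 5)**2/(k + 6)**2.
Factor: A=k**2 + 10*k + 25; B=k**2 + 12*k + 36; C=1.
Need (k**2 + 10*k + 25)·f(k+1) − (k**2 + 10*k + 25)·f(k) = 1.
d = 0 from the (2,2,0) case.
Write f(k) = c0. Then LHS − RHS = -1, requiring -1 = 0: contradictory. No certificate.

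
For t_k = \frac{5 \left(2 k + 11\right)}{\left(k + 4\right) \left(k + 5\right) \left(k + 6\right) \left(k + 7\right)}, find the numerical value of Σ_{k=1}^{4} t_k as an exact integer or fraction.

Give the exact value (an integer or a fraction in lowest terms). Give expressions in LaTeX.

Compute t_(k+1)/t_k: get (k + 4)*(2*k + 13)/((k + 8)*(2*k + 11)).
Gosper form: A/B · C(k+1)/C(k) with A=k + 4, B=k + 8, C=k + 11/2.
f must satisfy (k + 4)·f(k+1) − (k + 7)·f(k) = k + 11/2.
d = 3 from the (1,1,1) case.
Solving with deg f ≤ 3: f(k) = k*(k + 5)*(k + 10)/48.
R(k) = B(k−1)·f(k)/C(k) = k*(k + 5)*(k + 7)*(k + 10)/(24*(2*k + 11)); s_k = R·t_k = 5*k*(k + 10)/(24*(k**2 + 10*k + 24)).
Check: Δs_k = 5*(2*k + 11)/(k**4 + 22*k**3 + 179*k**2 + 638*k + 840). ✓
Evaluate s at k=5 and k=1: 125/792 and 11/168; difference 64/693.

Σ = 64/693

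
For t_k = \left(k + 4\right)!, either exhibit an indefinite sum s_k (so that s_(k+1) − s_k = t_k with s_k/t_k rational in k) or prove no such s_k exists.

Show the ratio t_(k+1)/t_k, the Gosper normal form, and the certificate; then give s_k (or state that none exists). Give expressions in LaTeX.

none — t_k is not Gosper-summable

Step 1: r(k) = k + 5.
So A=k + 5 and B=1, with C=1.
Key eq: (k + 5)·f(k+1) = (1)·f(k) + (1).
From deg A=1, deg B=0, deg C=0: d=-1.
Bound -1 < 0, so the key equation has no polynomial solution.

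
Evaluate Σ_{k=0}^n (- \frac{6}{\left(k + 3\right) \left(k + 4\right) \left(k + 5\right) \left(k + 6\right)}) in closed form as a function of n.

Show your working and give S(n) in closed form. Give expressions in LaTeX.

Ratio r(k) = (k + 3)/(k + 7).
A = k + 3, B = k + 7, C = 1.
Solve (k + 3)·f(k+1) − (k + 6)·f(k) = 1.
Bound: deg f ≤ 3.
A polynomial solution: f(k) = k*(k**2 + 12*k + 47)/180.
Certificate R = B(k−1)f/C = k*(k + 6)*(k**2 + 12*k + 47)/180 gives s_k = k*(-k**2 - 12*k - 47)/(30*(k + 3)*(k + 4)*(k + 5)).
s_(k+1) − s_k = -6/(k**4 + 18*k**3 + 119*k**2 + 342*k + 360) = t_k.
Evaluate: s_(n+1) = (-n**3 - 15*n**2 - 74*n - 60)/(30*(n**3 + 15*n**2 + 74*n + 120)); subtract s_(0) = 0 ⇒ S(n) = (-n**3 - 15*n**2 - 74*n - 60)/(30*(n**3 + 15*n**2 + 74*n + 120)).

S(n) = \frac{- n^{3} - 15 n^{2} - 74 n - 60}{30 \left(n^{3} + 15 n^{2} + 74 n + 120\right)}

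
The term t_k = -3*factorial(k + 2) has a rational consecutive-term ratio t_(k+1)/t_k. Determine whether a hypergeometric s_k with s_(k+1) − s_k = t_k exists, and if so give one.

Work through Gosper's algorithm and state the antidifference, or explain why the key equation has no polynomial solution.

no hypergeometric antidifference exists

Compute t_(k+1)/t_k: get k + 3.
Take A(k)=k + 3, B(k)=1, C(k)=1.
Solve (k + 3)·f(k+1) − (1)·f(k) = 1.
Bound: deg f ≤ -1.
deg f ≤ -1 is impossible — no certificate.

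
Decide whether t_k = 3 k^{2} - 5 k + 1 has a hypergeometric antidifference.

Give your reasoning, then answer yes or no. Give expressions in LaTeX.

Yes. s_k = k \left(k^{2} - 4 k + 4\right).

r(k) = (3*k**2 + k - 1)/(3*k**2 - 5*k + 1) after simplifying.
A = 1, B = 1, C = k**2 - 5*k/3 + 1/3.
Solve (1)·f(k+1) − (1)·f(k) = k**2 - 5*k/3 + 1/3.
d = 3 from the (0,0,2) case.
A polynomial solution: f(k) = k*(k - 2)**2/3.
Get s_k = R·t_k = k*(k**2 - 4*k + 4) with R(k) = B(k−1)f(k)/C(k) = k*(k - 2)**2/(3*k**2 - 5*k + 1).
Check: Δs_k = 3*k**2 - 5*k + 1. ✓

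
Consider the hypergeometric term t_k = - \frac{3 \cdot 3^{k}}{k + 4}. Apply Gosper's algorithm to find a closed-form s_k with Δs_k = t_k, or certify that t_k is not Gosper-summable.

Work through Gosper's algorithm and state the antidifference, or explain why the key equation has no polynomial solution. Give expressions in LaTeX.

Compute t_(k+1)/t_k: get 3*(k + 4)/(k + 5).
Gosper form: A/B · C(k+1)/C(k) with A=3*k + 12, B=k + 5, C=1.
f must satisfy (3*k + 12)·f(k+1) − (k + 4)·f(k) = 1.
Bound: deg f ≤ -1.
deg f ≤ -1 is impossible — no certificate.

none (Gosper's algorithm certifies no s_k)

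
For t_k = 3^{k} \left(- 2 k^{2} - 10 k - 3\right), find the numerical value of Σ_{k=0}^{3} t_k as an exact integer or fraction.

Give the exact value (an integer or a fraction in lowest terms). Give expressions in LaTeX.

Step 1: r(k) = 3*(2*k**2 + 14*k + 15)/(2*k**2 + 10*k + 3).
So A=3 and B=1, with C=k**2 + 5*k + 3/2.
Need (3)·f(k+1) − (1)·f(k) = k**2 + 5*k + 3/2.
Bound: deg f ≤ 2.
Coefficient equations give f(k) = (k - 1)*(k + 3)/2.
So s_k = (B(k−1)f/C)·t_k = ((k - 1)*(k + 3)/(2*k**2 + 10*k + 3))·t_k = 3**k*(-k**2 - 2*k + 3).
Δs = 3**k*(-2*k**2 - 10*k - 3), as required.
Evaluate s at k=4 and k=0: -1701 and 3; difference -1704.

Σ = -1704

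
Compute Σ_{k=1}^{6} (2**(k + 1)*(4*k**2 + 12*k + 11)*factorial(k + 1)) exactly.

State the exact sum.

Σ = 154828776

Step 1: r(k) = 2*(4*k**3 + 28*k**2 + 67*k + 54)/(4*k**2 + 12*k + 11).
Take A(k)=2*k + 4, B(k)=1, C(k)=k**2 + 3*k + 11/4.
Need (2*k + 4)·f(k+1) − (1)·f(k) = k**2 + 3*k + 11/4.
deg f ≤ 1 (via 1,0,2).
Match coefficients ⇒ f(k) = (2*k + 1)/4.
R(k) = B(k−1)·f(k)/C(k) = (2*k + 1)/(4*k**2 + 12*k + 11); s_k = R·t_k = 2**(k + 1)*(2*k + 1)*factorial(k + 1).
Δs = 2**(k + 1)*(4*k**2 + 12*k + 11)*factorial(k + 1), as required.
Sum = s_(7) − s_(1); s_(7) = 154828800, s_(1) = 24 ⇒ 154828776.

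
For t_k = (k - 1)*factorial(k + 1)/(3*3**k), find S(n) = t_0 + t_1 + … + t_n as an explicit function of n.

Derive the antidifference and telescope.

S(n) = -1 + factorial(n + 2)/(3*3**n)

t_(k+1)/t_k = k*(k + 2)/(3*(k - 1)).
Take A(k)=k/3 + 2/3, B(k)=1, C(k)=k - 1.
Solve (k/3 + 2/3)·f(k+1) − (1)·f(k) = k - 1.
d = 0 from the (1,0,1) case.
Solving with deg f ≤ 0: f(k) = 3.
So s_k = (B(k−1)f/C)·t_k = (3/(k - 1))·t_k = factorial(k + 1)/3**k.
Verify: (k - 1)*factorial(k + 1)/(3*3**k) matches t_k.
Telescope: S(n) = s_(n+1) − s_(0) = 3**(-n - 1)*factorial(n + 2) − (1) = -1 + factorial(n + 2)/(3*3**n).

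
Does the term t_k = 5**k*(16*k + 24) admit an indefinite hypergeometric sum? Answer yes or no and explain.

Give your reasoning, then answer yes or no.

Yes. s_k = 5**k*(4*k + 1).

r(k) = 5*(2*k + 5)/(2*k + 3) after simplifying.
Factor: A=5; B=1; C=k + 3/2.
Set up (5)·f(k+1) − (1)·f(k) − (k + 3/2) = 0.
deg f ≤ 1 (via 0,0,1).
A polynomial solution: f(k) = (4*k + 1)/16.
Certificate R = B(k−1)f/C = (4*k + 1)/(8*(2*k + 3)) gives s_k = 5**k*(4*k + 1).
Check: Δs_k = 5**k*(16*k + 24). ✓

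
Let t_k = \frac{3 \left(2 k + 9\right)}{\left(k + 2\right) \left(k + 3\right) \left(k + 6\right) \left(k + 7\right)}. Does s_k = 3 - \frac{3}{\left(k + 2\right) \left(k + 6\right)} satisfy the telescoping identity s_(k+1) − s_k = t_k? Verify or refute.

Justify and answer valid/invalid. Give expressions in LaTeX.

s_(k+1) = 3 - 3/((k + 3)*(k + 7))
s_(k+1) − s_k = 3*(2*k + 9)/(k**4 + 18*k**3 + 113*k**2 + 288*k + 252)
(s_(k+1) − s_k) − t_k = 0

Valid — Δs_k = t_k.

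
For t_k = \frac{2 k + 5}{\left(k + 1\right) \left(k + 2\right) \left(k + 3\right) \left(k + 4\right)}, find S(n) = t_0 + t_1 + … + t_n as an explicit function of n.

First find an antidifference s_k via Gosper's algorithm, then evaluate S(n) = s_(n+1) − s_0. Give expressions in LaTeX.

The ratio is (k + 1)*(2*k + 7)/((k + 5)*(2*k + 5)).
Factor: A=k + 1; B=k + 5; C=k + 5/2.
Key eq: (k + 1)·f(k+1) = (k + 4)·f(k) + (k + 5/2).
deg f ≤ 3 (via 1,1,1).
Coefficient equations give f(k) = k*(k + 2)*(k + 4)/6.
Get s_k = R·t_k = k*(k + 4)/(3*(k**2 + 4*k + 3)) with R(k) = B(k−1)f(k)/C(k) = k*(k + 2)*(k + 4)**2/(3*(2*k + 5)).
Δs = (2*k + 5)/(k**4 + 10*k**3 + 35*k**2 + 50*k + 24), as required.
Evaluate: s_(n+1) = (n**2 + 6*n + 5)/(3*(n**2 + 6*n + 8)); subtract s_(0) = 0 ⇒ S(n) = (n**2 + 6*n + 5)/(3*(n**2 + 6*n + 8)).

S(n) = \frac{n^{2} + 6 n + 5}{3 \left(n^{2} + 6 n + 8\right)}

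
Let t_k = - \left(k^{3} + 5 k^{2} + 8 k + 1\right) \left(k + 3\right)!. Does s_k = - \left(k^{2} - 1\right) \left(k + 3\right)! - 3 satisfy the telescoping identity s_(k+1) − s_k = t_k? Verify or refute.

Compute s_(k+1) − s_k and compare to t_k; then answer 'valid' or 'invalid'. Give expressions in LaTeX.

valid; difference matches t_k

s_(k+1) = -((k + 1)**2 - 1)*factorial(k + 4) - 3
s_(k+1) − s_k = -(k**3 + 5*k**2 + 8*k + 1)*factorial(k + 3)
(s_(k+1) − s_k) − t_k = 0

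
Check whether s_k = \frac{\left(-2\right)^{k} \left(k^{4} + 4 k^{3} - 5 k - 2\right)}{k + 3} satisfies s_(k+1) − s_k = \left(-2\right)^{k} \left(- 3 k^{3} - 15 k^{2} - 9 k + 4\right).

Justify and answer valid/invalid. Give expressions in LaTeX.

s_(k+1) = (-2)**(k + 1)*(-5*k + (k + 1)**4 + 4*(k + 1)**3 - 7)/(k + 4)
s_(k+1) − s_k = (-2)**k*(-3*k**5 - 30*k**4 - 100*k**3 - 125*k**2 - 40*k + 20)/(k**2 + 7*k + 12)
(s_(k+1) − s_k) − t_k = (-2)**(k + 1)*(-3*k**4 - 25*k**3 - 57*k**2 - 20*k + 14)/(k**2 + 7*k + 12)

Invalid: residual \frac{\left(-2\right)^{k + 1} \left(- 3 k^{4} - 25 k^{3} - 57 k^{2} - 20 k + 14\right)}{k^{2} + 7 k + 12} ≠ 0.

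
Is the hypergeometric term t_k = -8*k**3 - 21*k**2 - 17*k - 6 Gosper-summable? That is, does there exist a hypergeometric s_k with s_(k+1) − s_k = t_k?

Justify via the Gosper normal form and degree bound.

Yes. s_k = -2*k**4 - 3*k**3 - k.

Step 1: r(k) = (8*k**3 + 45*k**2 + 83*k + 52)/(8*k**3 + 21*k**2 + 17*k + 6).
Factor: A=1; B=1; C=k**3 + 21*k**2/8 + 17*k/8 + 3/4.
Solve (1)·f(k+1) − (1)·f(k) = k**3 + 21*k**2/8 + 17*k/8 + 3/4.
d = 4 from the (0,0,3) case.
Coefficient equations give f(k) = k*(2*k**3 + 3*k**2 + 1)/8.
Then R = B(k−1)f/C = k*(2*k**3 + 3*k**2 + 1)/(8*k**3 + 21*k**2 + 17*k + 6), so s_k = R(k)·t_k = -2*k**4 - 3*k**3 - k.
s_(k+1) − s_k = -8*k**3 - 21*k**2 - 17*k - 6 = t_k.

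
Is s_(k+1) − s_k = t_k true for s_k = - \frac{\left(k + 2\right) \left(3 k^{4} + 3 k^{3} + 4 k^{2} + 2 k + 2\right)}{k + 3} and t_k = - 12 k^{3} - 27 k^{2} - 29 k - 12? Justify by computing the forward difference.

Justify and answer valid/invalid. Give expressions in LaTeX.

Invalid: residual \frac{9 k^{4} + 60 k^{3} + 106 k^{2} + 97 k + 34}{k^{2} + 7 k + 12} ≠ 0.

s_(k+1) = (-3*k**5 - 24*k**4 - 76*k**3 - 124*k**2 - 107*k - 42)/(k + 4)
s_(k+1) − s_k = (-12*k**5 - 102*k**4 - 302*k**3 - 433*k**2 - 335*k - 110)/(k**2 + 7*k + 12)
(s_(k+1) − s_k) − t_k = (9*k**4 + 60*k**3 + 106*k**2 + 97*k + 34)/(k**2 + 7*k + 12)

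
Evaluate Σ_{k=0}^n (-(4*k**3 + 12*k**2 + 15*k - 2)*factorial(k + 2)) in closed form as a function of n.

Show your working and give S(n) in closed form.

S(n) = -4*n**2*factorial(n + 3) - 4*n*factorial(n + 3) + factorial(n + 3) - 2

t_(k+1)/t_k = (4*k**4 + 36*k**3 + 123*k**2 + 182*k + 87)/(4*k**3 + 12*k**2 + 15*k - 2).
Factor: A=k + 3; B=1; C=k**3 + 3*k**2 + 15*k/4 - 1/2.
Solve (k + 3)·f(k+1) − (1)·f(k) = k**3 + 3*k**2 + 15*k/4 - 1/2.
deg f ≤ 2 (via 1,0,3).
A polynomial solution: f(k) = (4*k**2 - 4*k - 1)/4.
Then R = B(k−1)f/C = (4*k**2 - 4*k - 1)/(4*k**3 + 12*k**2 + 15*k - 2), so s_k = R(k)·t_k = (-4*k**2 + 4*k + 1)*factorial(k + 2).
Check: Δs_k = -(4*k**3 + 12*k**2 + 15*k - 2)*factorial(k + 2). ✓
Evaluate: s_(n+1) = -(4*n**2 + 4*n - 1)*factorial(n + 3); subtract s_(0) = 2 ⇒ S(n) = -4*n**2*factorial(n + 3) - 4*n*factorial(n + 3) + factorial(n + 3) - 2.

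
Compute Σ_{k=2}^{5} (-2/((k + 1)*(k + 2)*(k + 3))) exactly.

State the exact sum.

Σ = -11/168

Step 1: r(k) = (k + 1)/(k + 4).
Take A(k)=k + 1, B(k)=k + 4, C(k)=1.
Set up (k + 1)·f(k+1) − (k + 3)·f(k) − (1) = 0.
Degrees (1,1,0) ⇒ d ≤ 2.
Solve for f: f(k) = k*(k + 3)/4 (degree 2 ≤ 2).
Certificate R = B(k−1)f/C = k*(k + 3)**2/4 gives s_k = k*(-k - 3)/(2*(k + 1)*(k + 2)).
Check: Δs_k = -2/(k**3 + 6*k**2 + 11*k + 6). ✓
Telescoping: Σ = s_(6) − s_(2) = -27/56 − (-5/12) = -11/168.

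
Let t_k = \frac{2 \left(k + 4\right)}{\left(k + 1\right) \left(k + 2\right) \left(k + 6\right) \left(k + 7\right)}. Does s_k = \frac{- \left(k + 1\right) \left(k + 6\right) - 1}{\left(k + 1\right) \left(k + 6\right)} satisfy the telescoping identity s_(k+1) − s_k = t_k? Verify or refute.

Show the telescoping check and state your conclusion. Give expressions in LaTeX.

Valid: the claim telescopes to t_k.

s_(k+1) = (-(k + 2)*(k + 7) - 1)/((k + 2)*(k + 7))
s_(k+1) − s_k = 2*(k + 4)/(k**4 + 16*k**3 + 83*k**2 + 152*k + 84)
(s_(k+1) − s_k) − t_k = 0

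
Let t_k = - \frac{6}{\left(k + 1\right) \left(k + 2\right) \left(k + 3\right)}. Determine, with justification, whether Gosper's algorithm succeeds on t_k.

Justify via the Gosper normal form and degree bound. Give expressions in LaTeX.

Yes. s_k = \frac{3 k \left(- k - 3\right)}{2 \left(k + 1\right) \left(k + 2\right)}.

Ratio r(k) = (k + 1)/(k + 4).
Gosper form: A/B · C(k+1)/C(k) with A=k + 1, B=k + 4, C=1.
Need (k + 1)·f(k+1) − (k + 3)·f(k) = 1.
d = 2 from the (1,1,0) case.
Coefficient equations give f(k) = k*(k + 3)/4.
Then R = B(k−1)f/C = k*(k + 3)**2/4, so s_k = R(k)·t_k = 3*k*(-k - 3)/(2*(k + 1)*(k + 2)).
Δs = -6/(k**3 + 6*k**2 + 11*k + 6), as required.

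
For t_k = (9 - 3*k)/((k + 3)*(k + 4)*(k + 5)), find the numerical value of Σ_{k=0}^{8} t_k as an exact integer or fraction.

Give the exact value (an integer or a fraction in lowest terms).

Σ = 9/52

Step 1: r(k) = (k - 2)*(k + 3)/((k - 3)*(k + 6)).
Factor: A=k + 3; B=k + 6; C=k - 3.
Solve (k + 3)·f(k+1) − (k + 5)·f(k) = k - 3.
Degrees (1,1,1) ⇒ d ≤ 2.
A polynomial solution: f(k) = -k.
Get s_k = R·t_k = 3*k/((k + 3)*(k + 4)) with R(k) = B(k−1)f(k)/C(k) = -k*(k + 5)/(k - 3).
s_(k+1) − s_k = 3*(3 - k)/(k**3 + 12*k**2 + 47*k + 60) = t_k.
Sum = s_(9) − s_(0); s_(9) = 9/52, s_(0) = 0 ⇒ 9/52.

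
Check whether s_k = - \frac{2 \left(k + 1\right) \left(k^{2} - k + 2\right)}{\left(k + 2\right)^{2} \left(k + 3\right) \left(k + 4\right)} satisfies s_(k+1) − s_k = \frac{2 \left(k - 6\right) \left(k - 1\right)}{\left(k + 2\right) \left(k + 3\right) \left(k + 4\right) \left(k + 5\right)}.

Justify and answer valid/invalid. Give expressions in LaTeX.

s_(k+1) = -2*(k + 2)*(-k + (k + 1)**2 + 1)/((k + 3)**2*(k + 4)*(k + 5))
s_(k+1) − s_k = 2*(k**4 - 4*k**3 - 22*k**2 - k + 14)/(k**6 + 19*k**5 + 147*k**4 + 593*k**3 + 1316*k**2 + 1524*k + 720)
(s_(k+1) − s_k) − t_k = 2*(-2*k**3 + k**2 + 11*k - 22)/(k**6 + 19*k**5 + 147*k**4 + 593*k**3 + 1316*k**2 + 1524*k + 720)

Invalid: residual \frac{2 \left(- 2 k^{3} + k^{2} + 11 k - 22\right)}{k^{6} + 19 k^{5} + 147 k^{4} + 593 k^{3} + 1316 k^{2} + 1524 k + 720} ≠ 0.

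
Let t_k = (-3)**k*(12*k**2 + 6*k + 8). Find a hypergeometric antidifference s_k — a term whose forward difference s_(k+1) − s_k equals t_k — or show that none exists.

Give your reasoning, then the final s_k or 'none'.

t_(k+1)/t_k = 3*(-6*k**2 - 15*k - 13)/(6*k**2 + 3*k + 4).
Normal form (A,B,C) = (-3, 1, k**2 + k/2 + 2/3).
Set up (-3)·f(k+1) − (1)·f(k) − (k**2 + k/2 + 2/3) = 0.
d = 2 from the (0,0,2) case.
A polynomial solution: f(k) = -(3*k**2 - 3*k + 2)/12.
So s_k = (B(k−1)f/C)·t_k = (-(3*k**2 - 3*k + 2)/(2*(6*k**2 + 3*k + 4)))·t_k = (-3)**k*(-3*k**2 + 3*k - 2).
Check: Δs_k = (-3)**k*(12*k**2 + 6*k + 8). ✓

s_k = (-3)**k*(-3*k**2 + 3*k - 2)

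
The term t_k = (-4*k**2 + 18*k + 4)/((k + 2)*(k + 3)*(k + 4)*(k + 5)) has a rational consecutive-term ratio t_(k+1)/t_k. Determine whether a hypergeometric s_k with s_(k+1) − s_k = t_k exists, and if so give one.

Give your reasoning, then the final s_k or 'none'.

s_k = -k*(k**2 - 39*k + 14)/(12*(k + 2)*(k + 3)*(k + 4))

Ratio r(k) = (k + 2)*(9*k - 2*(k + 1)**2 + 11)/((k + 6)*(-2*k**2 + 9*k + 2)).
Normal form (A,B,C) = (k + 2, k + 6, k**2 - 9*k/2 - 1).
Key eq: (k + 2)·f(k+1) = (k + 5)·f(k) + (k**2 - 9*k/2 - 1).
Degrees (1,1,2) ⇒ d ≤ 3.
Coefficient equations give f(k) = k*(k**2 - 39*k + 14)/48.
So s_k = (B(k−1)f/C)·t_k = (k*(k + 5)*(k**2 - 39*k + 14)/(24*(2*k**2 - 9*k - 2)))·t_k = -k*(k**2 - 39*k + 14)/(12*(k + 2)*(k + 3)*(k + 4)).
Δs = 2*(-2*k**2 + 9*k + 2)/(k**4 + 14*k**3 + 71*k**2 + 154*k + 120), as required.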